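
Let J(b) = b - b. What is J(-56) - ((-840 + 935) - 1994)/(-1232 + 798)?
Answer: -1899/434 ≈ -4.3756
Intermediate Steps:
J(b) = 0
J(-56) - ((-840 + 935) - 1994)/(-1232 + 798) = 0 - ((-840 + 935) - 1994)/(-1232 + 798) = 0 - (95 - 1994)/(-434) = 0 - (-1899)*(-1)/434 = 0 - 1*1899/434 = 0 - 1899/434 = -1899/434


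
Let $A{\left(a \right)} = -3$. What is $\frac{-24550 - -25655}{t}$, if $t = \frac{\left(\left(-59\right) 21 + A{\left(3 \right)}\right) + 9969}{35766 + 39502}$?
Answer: $\frac{83171140}{8727} \approx 9530.3$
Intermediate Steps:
$t = \frac{8727}{75268}$ ($t = \frac{\left(\left(-59\right) 21 - 3\right) + 9969}{35766 + 39502} = \frac{\left(-1239 - 3\right) + 9969}{75268} = \left(-1242 + 9969\right) \frac{1}{75268} = 8727 \cdot \frac{1}{75268} = \frac{8727}{75268} \approx 0.11595$)
$\frac{-24550 - -25655}{t} = \frac{-24550 - -25655}{\frac{8727}{75268}} = \left(-24550 + 25655\right) \frac{75268}{8727} = 1105 \cdot \frac{75268}{8727} = \frac{83171140}{8727}$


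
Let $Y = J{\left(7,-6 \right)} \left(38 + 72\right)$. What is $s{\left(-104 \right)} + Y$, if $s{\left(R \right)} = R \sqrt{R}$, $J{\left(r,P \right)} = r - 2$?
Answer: $550 - 208 i \sqrt{26} \approx 550.0 - 1060.6 i$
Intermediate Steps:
$J{\left(r,P \right)} = -2 + r$ ($J{\left(r,P \right)} = r - 2 = -2 + r$)
$s{\left(R \right)} = R^{\frac{3}{2}}$
$Y = 550$ ($Y = \left(-2 + 7\right) \left(38 + 72\right) = 5 \cdot 110 = 550$)
$s{\left(-104 \right)} + Y = \left(-104\right)^{\frac{3}{2}} + 550 = - 208 i \sqrt{26} + 550 = 550 - 208 i \sqrt{26}$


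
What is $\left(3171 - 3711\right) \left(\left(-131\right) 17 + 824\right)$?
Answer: $757620$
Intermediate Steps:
$\left(3171 - 3711\right) \left(\left(-131\right) 17 + 824\right) = - 540 \left(-2227 + 824\right) = \left(-540\right) \left(-1403\right) = 757620$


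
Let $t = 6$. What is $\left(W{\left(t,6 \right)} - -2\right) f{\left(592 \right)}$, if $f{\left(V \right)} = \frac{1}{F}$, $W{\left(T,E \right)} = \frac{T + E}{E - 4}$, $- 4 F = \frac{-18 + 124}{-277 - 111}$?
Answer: $\frac{6208}{53} \approx 117.13$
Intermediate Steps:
$F = \frac{53}{776}$ ($F = - \frac{\left(-18 + 124\right) \frac{1}{-277 - 111}}{4} = - \frac{106 \frac{1}{-388}}{4} = - \frac{106 \left(- \frac{1}{388}\right)}{4} = \left(- \frac{1}{4}\right) \left(- \frac{53}{194}\right) = \frac{53}{776} \approx 0.068299$)
$W{\left(T,E \right)} = \frac{E + T}{-4 + E}$
$f{\left(V \right)} = \frac{776}{53}$ ($f{\left(V \right)} = \frac{1}{\frac{53}{776}} = \frac{776}{53}$)
$\left(W{\left(t,6 \right)} - -2\right) f{\left(592 \right)} = \left(\frac{6 + 6}{-4 + 6} - -2\right) \frac{776}{53} = \left(\frac{1}{2} \cdot 12 + 2\right) \frac{776}{53} = \left(6 + 2\right) \frac{776}{53} = 8 \cdot \frac{776}{53} = \frac{6208}{53}$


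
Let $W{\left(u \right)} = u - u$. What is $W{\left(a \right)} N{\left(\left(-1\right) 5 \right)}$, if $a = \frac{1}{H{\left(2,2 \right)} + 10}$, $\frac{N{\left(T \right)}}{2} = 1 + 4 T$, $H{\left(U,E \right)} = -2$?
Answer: $0$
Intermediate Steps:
$N{\left(T \right)} = 2 + 8 T$ ($N{\left(T \right)} = 2 \left(1 + 4 T\right) = 2 + 8 T$)
$a = \frac{1}{8}$ ($a = \frac{1}{-2 + 10} = \frac{1}{8} \approx 0.125$)
$W{\left(u \right)} = 0$
$W{\left(a \right)} N{\left(\left(-1\right) 5 \right)} = 0 \left(2 + 8 \left(\left(-1\right) 5\right)\right) = 0 \left(2 + 8 \left(-5\right)\right) = 0 \left(2 - 40\right) = 0 \left(-38\right) = 0$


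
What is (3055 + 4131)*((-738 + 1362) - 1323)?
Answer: -5023014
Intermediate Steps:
(3055 + 4131)*((-738 + 1362) - 1323) = 7186*(624 - 1323) = 7186*(-699) = -5023014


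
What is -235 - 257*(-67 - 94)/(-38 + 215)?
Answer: -218/177 ≈ -1.2316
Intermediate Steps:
-235 - 257*(-67 - 94)/(-38 + 215) = -235 - (-41377)/177 = -235 - 257*(-161/177) = -235 + 41377/177 = -218/177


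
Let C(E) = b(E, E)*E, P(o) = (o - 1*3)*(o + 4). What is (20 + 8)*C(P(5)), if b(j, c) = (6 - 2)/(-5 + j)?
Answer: 2016/13 ≈ 155.08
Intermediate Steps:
b(j, c) = 4/(-5 + j)
P(o) = (-3 + o)*(4 + o) (P(o) = (o - 3)*(4 + o) = (-3 + o)*(4 + o))
C(E) = 4*E/(-5 + E) (C(E) = (4/(-5 + E))*E = 4*E/(-5 + E))
(20 + 8)*C(P(5)) = (20 + 8)*(4*(-12 + 5 + 5**2)/(-5 + (-12 + 5 + 5**2))) = 28*(4*(-12 + 5 + 25)/(-5 + (-12 + 5 + 25))) = 28*(4*18/(-5 + 18)) = 28*(4*18/13) = 28*(4*18*(1/13)) = 28*(72/13) = 2016/13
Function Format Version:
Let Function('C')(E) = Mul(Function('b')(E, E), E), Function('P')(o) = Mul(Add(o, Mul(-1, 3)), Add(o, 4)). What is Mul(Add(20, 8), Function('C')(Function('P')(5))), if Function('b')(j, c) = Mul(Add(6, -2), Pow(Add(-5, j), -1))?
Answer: Rational(2016, 13) ≈ 155.08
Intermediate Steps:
Function('b')(j, c) = Mul(4, Pow(Add(-5, j), -1))
Function('P')(o) = Mul(Add(-3, o), Add(4, o)) (Function('P')(o) = Mul(Add(o, -3), Add(4, o)) = Mul(Add(-3, o), Add(4, o)))
Function('C')(E) = Mul(4, E, Pow(Add(-5, E), -1)) (Function('C')(E) = Mul(Mul(4, Pow(Add(-5, E), -1)), E) = Mul(4, E, Pow(Add(-5, E), -1)))
Mul(Add(20, 8), Function('C')(Function('P')(5))) = Mul(Add(20, 8), Mul(4, Add(-12, 5, Pow(5, 2)), Pow(Add(-5, Add(-12, 5, Pow(5, 2))), -1))) = Mul(28, Mul(4, Add(-12, 5, 25), Pow(Add(-5, Add(-12, 5, 25)), -1))) = Mul(28, Mul(4, 18, Pow(Add(-5, 18), -1))) = Mul(28, Mul(4, 18, Pow(13, -1))) = Mul(28, Mul(4, 18, Rational(1, 13))) = Mul(28, Rational(72, 13)) = Rational(2016, 13)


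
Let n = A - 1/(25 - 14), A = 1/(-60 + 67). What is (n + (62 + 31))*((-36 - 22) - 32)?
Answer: -644850/77 ≈ -8374.7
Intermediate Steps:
A = ⅐ (A = 1/7 = ⅐ ≈ 0.14286)
n = 4/77 (n = ⅐ - 1/(25 - 14) = ⅐ - 1/11 = 4/77 ≈ 0.051948)
(n + (62 + 31))*((-36 - 22) - 32) = (4/77 + (62 + 31))*((-36 - 22) - 32) = (4/77 + 93)*(-58 - 32) = (7165/77)*(-90) = -644850/77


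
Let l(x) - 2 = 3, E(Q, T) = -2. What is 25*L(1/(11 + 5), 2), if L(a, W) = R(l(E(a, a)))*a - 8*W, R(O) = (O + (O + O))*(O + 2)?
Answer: -3775/16 ≈ -235.94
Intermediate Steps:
l(x) = 5 (l(x) = 2 + 3 = 5)
R(O) = 3*O*(2 + O) (R(O) = (O + 2*O)*(2 + O) = (3*O)*(2 + O) = 3*O*(2 + O))
L(a, W) = -8*W + 105*a (L(a, W) = (3*5*(2 + 5))*a - 8*W = (3*5*7)*a - 8*W = 105*a - 8*W = -8*W + 105*a)
25*L(1/(11 + 5), 2) = 25*(-8*2 + 105/(11 + 5)) = 25*(-16 + 105/16) = 25*(-151/16) = -3775/16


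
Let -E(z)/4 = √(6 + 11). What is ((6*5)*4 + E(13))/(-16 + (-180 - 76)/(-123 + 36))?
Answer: -1305/142 + 87*√17/284 ≈ -7.9271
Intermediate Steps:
E(z) = -4*√17 (E(z) = -4*√(6 + 11) = -4*√17)
((6*5)*4 + E(13))/(-16 + (-180 - 76)/(-123 + 36)) = ((6*5)*4 - 4*√17)/(-16 + (-180 - 76)/(-123 + 36)) = (30*4 - 4*√17)/(-16 - 256/(-87)) = (120 - 4*√17)/(-16 - 256*(-1/87)) = (120 - 4*√17)/(-16 + 256/87) = (120 - 4*√17)/(-1136/87) = (120 - 4*√17)*(-87/1136) = -1305/142 + 87*√17/284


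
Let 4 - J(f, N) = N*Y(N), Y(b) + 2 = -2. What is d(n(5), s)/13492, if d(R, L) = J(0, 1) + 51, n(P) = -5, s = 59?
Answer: 59/13492 ≈ 0.0043730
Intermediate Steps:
Y(b) = -4 (Y(b) = -2 - 2 = -4)
J(f, N) = 4 + 4*N (J(f, N) = 4 - N*(-4) = 4 - (-4)*N = 4 + 4*N)
d(R, L) = 59 (d(R, L) = (4 + 4*1) + 51 = (4 + 4) + 51 = 8 + 51 = 59)
d(n(5), s)/13492 = 59/13492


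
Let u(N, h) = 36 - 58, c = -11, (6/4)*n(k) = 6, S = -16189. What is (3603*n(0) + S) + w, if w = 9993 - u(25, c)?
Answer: 8238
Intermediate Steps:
n(k) = 4 (n(k) = (⅔)*6 = 4)
u(N, h) = -22
w = 10015 (w = 9993 - 1*(-22) = 9993 + 22 = 10015)
(3603*n(0) + S) + w = (3603*4 - 16189) + 10015 = (14412 - 16189) + 10015 = -1777 + 10015 = 8238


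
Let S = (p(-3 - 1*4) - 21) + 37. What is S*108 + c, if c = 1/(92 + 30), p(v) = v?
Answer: 118585/122 ≈ 972.01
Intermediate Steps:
S = 9 (S = ((-3 - 1*4) - 21) + 37 = ((-3 - 4) - 21) + 37 = (-7 - 21) + 37 = -28 + 37 = 9)
c = 1/122 ≈ 0.0081967
S*108 + c = 9*108 + 1/122 = 972 + 1/122 = 118585/122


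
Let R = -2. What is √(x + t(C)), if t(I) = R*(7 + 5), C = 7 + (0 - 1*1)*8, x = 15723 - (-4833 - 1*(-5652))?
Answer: 4*√930 ≈ 121.98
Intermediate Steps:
x = 14904 (x = 15723 - (-4833 + 5652) = 15723 - 1*819 = 15723 - 819 = 14904)
C = -1 (C = 7 + (0 - 1)*8 = 7 - 1*8 = 7 - 8 = -1)
t(I) = -24 (t(I) = -2*(7 + 5) = -2*12 = -24)
√(x + t(C)) = √(14904 - 24) = √14880 = 4*√930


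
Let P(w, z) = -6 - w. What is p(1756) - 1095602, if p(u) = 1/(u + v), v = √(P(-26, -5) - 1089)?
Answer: (-1095602*√1069 + 1923877111*I)/(√1069 - 1756*I) ≈ -1.0956e+6 - 1.5259e-5*I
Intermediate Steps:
v = I*√1069 (v = √((-6 - 1*(-26)) - 1089) = √((-6 + 26) - 1089) = √(20 - 1089) = √(-1069) = I*√1069 ≈ 32.696*I)
p(u) = 1/(u + I*√1069)
p(1756) - 1095602 = 1/(1756 + I*√1069) - 1095602 = -1095602 + 1/(1756 + I*√1069)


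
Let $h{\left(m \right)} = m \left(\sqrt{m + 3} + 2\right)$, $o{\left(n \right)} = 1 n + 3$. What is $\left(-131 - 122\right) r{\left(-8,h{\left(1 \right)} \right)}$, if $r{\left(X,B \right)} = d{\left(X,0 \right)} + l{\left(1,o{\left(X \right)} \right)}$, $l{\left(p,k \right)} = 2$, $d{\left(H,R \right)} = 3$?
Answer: $-1265$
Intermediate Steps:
$o{\left(n \right)} = 3 + n$ ($o{\left(n \right)} = n + 3 = 3 + n$)
$h{\left(m \right)} = m \left(2 + \sqrt{3 + m}\right)$ ($h{\left(m \right)} = m \left(\sqrt{3 + m} + 2\right) = m \left(2 + \sqrt{3 + m}\right)$)
$r{\left(X,B \right)} = 5$ ($r{\left(X,B \right)} = 3 + 2 = 5$)
$\left(-131 - 122\right) r{\left(-8,h{\left(1 \right)} \right)} = \left(-131 - 122\right) 5 = \left(-253\right) 5 = -1265$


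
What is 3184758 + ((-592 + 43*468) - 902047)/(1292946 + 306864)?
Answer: 1019001362693/319962 ≈ 3.1848e+6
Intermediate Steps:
3184758 + ((-592 + 43*468) - 902047)/(1292946 + 306864) = 3184758 + ((-592 + 20124) - 902047)/1599810 = 3184758 + (19532 - 902047)*(1/1599810) = 3184758 - 882515*1/1599810 = 3184758 - 176503/319962 = 1019001362693/319962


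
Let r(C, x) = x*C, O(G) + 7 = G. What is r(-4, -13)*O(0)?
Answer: -364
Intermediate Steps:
O(G) = -7 + G
r(C, x) = C*x
r(-4, -13)*O(0) = (-4*(-13))*(-7 + 0) = 52*(-7) = -364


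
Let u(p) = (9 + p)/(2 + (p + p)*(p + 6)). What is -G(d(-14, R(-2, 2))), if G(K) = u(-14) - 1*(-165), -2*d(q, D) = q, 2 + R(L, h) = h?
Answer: -37285/226 ≈ -164.98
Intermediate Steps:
R(L, h) = -2 + h
d(q, D) = -q/2
u(p) = (9 + p)/(2 + 2*p*(6 + p)) (u(p) = (9 + p)/(2 + (2*p)*(6 + p)) = (9 + p)/(2 + 2*p*(6 + p)))
G(K) = 37285/226 (G(K) = (9 - 14)/(2*(1 + (-14)**2 + 6*(-14))) - 1*(-165) = (1/2)*(-5)/(1 + 196 - 84) + 165 = (1/2)*(-5)/113 + 165 = (1/2)*(1/113)*(-5) + 165 = -5/226 + 165 = 37285/226)
-G(d(-14, R(-2, 2))) = -1*37285/226 = -37285/226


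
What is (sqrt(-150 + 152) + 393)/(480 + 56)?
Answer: 393/536 + sqrt(2)/536 ≈ 0.73585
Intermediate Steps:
(sqrt(-150 + 152) + 393)/(480 + 56) = (sqrt(2) + 393)/536 = (393 + sqrt(2))*(1/536) = 393/536 + sqrt(2)/536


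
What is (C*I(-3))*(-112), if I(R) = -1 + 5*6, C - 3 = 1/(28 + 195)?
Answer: -2176160/223 ≈ -9758.6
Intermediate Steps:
C = 670/223 (C = 3 + 1/(28 + 195) = 3 + 1/223 = 670/223 ≈ 3.0045)
I(R) = 29 (I(R) = -1 + 30 = 29)
(C*I(-3))*(-112) = ((670/223)*29)*(-112) = (19430/223)*(-112) = -2176160/223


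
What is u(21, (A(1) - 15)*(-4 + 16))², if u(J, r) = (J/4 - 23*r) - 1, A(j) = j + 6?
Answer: 78304801/16 ≈ 4.8940e+6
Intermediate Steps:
A(j) = 6 + j
u(J, r) = -1 - 23*r + J/4 (u(J, r) = (J/4 - 23*r) - 1 = (-23*r + J/4) - 1 = -1 - 23*r + J/4)
u(21, (A(1) - 15)*(-4 + 16))² = (-1 - 23*((6 + 1) - 15)*(-4 + 16) + (¼)*21)² = (-1 - 23*(7 - 15)*12 + 21/4)² = (-1 - (-184)*12 + 21/4)² = (-1 - 23*(-96) + 21/4)² = (-1 + 2208 + 21/4)² = (8849/4)² = 78304801/16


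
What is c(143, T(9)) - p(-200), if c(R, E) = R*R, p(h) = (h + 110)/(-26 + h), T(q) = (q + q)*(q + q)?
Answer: 2310692/113 ≈ 20449.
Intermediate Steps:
T(q) = 4*q² (T(q) = (2*q)*(2*q) = 4*q²)
p(h) = (110 + h)/(-26 + h)
c(R, E) = R²
c(143, T(9)) - p(-200) = 143² - (110 - 200)/(-26 - 200) = 20449 - (-90)/(-226) = 20449 - (-1)*(-90)/226 = 20449 - 1*45/113 = 20449 - 45/113 = 2310692/113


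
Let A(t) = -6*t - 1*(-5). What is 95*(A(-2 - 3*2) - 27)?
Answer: 2470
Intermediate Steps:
A(t) = 5 - 6*t (A(t) = -6*t + 5 = 5 - 6*t)
95*(A(-2 - 3*2) - 27) = 95*((5 - 6*(-2 - 3*2)) - 27) = 95*((5 - 6*(-2 - 6)) - 27) = 95*((5 - 6*(-8)) - 27) = 95*((5 + 48) - 27) = 95*(53 - 27) = 95*26 = 2470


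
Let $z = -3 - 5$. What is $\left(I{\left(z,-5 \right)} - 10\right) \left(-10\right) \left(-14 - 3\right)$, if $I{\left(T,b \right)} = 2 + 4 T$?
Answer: $-6800$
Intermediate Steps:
$z = -8$
$\left(I{\left(z,-5 \right)} - 10\right) \left(-10\right) \left(-14 - 3\right) = \left(\left(2 + 4 \left(-8\right)\right) - 10\right) \left(-10\right) \left(-14 - 3\right) = \left(\left(2 - 32\right) - 10\right) \left(-10\right) \left(-17\right) = \left(-30 - 10\right) \left(-10\right) \left(-17\right) = \left(-40\right) \left(-10\right) \left(-17\right) = 400 \left(-17\right) = -6800$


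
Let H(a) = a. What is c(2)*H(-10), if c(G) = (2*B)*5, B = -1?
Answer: 100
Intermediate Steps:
c(G) = -10 (c(G) = (2*(-1))*5 = -2*5 = -10)
c(2)*H(-10) = -10*(-10) = 100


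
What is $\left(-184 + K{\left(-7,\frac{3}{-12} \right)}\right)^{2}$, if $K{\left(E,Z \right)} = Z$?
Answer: $\frac{543169}{16} \approx 33948.0$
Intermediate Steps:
$\left(-184 + K{\left(-7,\frac{3}{-12} \right)}\right)^{2} = \left(-184 + \frac{3}{-12}\right)^{2} = \left(-184 + 3 \left(- \frac{1}{12}\right)\right)^{2} = \left(-184 - \frac{1}{4}\right)^{2} = \left(- \frac{737}{4}\right)^{2} = \frac{543169}{16}$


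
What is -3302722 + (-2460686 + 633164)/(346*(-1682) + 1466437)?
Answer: -2921143841252/884465 ≈ -3.3027e+6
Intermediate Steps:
-3302722 + (-2460686 + 633164)/(346*(-1682) + 1466437) = -3302722 - 1827522/(-581972 + 1466437) = -3302722 - 1827522/884465 = -2921143841252/884465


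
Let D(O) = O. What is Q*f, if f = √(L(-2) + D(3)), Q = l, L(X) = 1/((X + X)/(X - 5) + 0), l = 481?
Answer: 481*√19/2 ≈ 1048.3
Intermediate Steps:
L(X) = (-5 + X)/(2*X) (L(X) = 1/((2*X)/(-5 + X) + 0) = 1/(2*X/(-5 + X) + 0) = 1/(2*X/(-5 + X)) = (-5 + X)/(2*X))
Q = 481
f = √19/2 (f = √((½)*(-5 - 2)/(-2) + 3) = √((½)*(-½)*(-7) + 3) = √(7/4 + 3) = √(19/4) = √19/2 ≈ 2.1795)
Q*f = 481*(√19/2) = 481*√19/2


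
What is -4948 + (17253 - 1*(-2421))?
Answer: 14726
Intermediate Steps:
-4948 + (17253 - 1*(-2421)) = -4948 + (17253 + 2421) = -4948 + 19674 = 14726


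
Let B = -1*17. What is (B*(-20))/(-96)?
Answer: -85/24 ≈ -3.5417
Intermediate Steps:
B = -17
(B*(-20))/(-96) = -17*(-20)/(-96) = 340*(-1/96) = -85/24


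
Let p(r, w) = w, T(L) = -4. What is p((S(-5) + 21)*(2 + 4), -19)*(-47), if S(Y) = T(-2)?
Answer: 893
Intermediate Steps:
S(Y) = -4
p((S(-5) + 21)*(2 + 4), -19)*(-47) = -19*(-47) = 893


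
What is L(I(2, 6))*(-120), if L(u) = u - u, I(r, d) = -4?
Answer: 0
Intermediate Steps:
L(u) = 0
L(I(2, 6))*(-120) = 0*(-120) = 0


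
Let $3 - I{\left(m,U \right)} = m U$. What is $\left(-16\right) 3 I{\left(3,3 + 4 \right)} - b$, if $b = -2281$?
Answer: $3145$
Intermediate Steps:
$I{\left(m,U \right)} = 3 - U m$ ($I{\left(m,U \right)} = 3 - m U = 3 - U m$)
$\left(-16\right) 3 I{\left(3,3 + 4 \right)} - b = \left(-16\right) 3 \left(3 - \left(3 + 4\right) 3\right) - -2281 = - 48 \left(3 - 7 \cdot 3\right) + 2281 = - 48 \left(3 - 21\right) + 2281 = \left(-48\right) \left(-18\right) + 2281 = 864 + 2281 = 3145$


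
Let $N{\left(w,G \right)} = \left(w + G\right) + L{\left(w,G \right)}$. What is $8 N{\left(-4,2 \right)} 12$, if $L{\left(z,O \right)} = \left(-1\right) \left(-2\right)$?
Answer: $0$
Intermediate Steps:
$L{\left(z,O \right)} = 2$
$N{\left(w,G \right)} = 2 + G + w$ ($N{\left(w,G \right)} = \left(w + G\right) + 2 = \left(G + w\right) + 2 = 2 + G + w$)
$8 N{\left(-4,2 \right)} 12 = 8 \left(2 + 2 - 4\right) 12 = 8 \cdot 0 \cdot 12 = 0 \cdot 12 = 0$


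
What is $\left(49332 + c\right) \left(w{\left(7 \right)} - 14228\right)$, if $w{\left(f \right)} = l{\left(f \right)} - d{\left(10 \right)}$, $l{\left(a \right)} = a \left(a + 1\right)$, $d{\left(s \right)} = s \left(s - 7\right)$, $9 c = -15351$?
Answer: $-676389186$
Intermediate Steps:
$c = - \frac{5117}{3}$ ($c = \frac{1}{9} \left(-15351\right) = - \frac{5117}{3} \approx -1705.7$)
$d{\left(s \right)} = s \left(-7 + s\right)$
$l{\left(a \right)} = a \left(1 + a\right)$
$w{\left(f \right)} = -30 + f \left(1 + f\right)$ ($w{\left(f \right)} = f \left(1 + f\right) - 10 \left(-7 + 10\right) = f \left(1 + f\right) - 10 \cdot 3 = f \left(1 + f\right) - 30 = -30 + f \left(1 + f\right)$)
$\left(49332 + c\right) \left(w{\left(7 \right)} - 14228\right) = \left(49332 - \frac{5117}{3}\right) \left(\left(-30 + 7 \left(1 + 7\right)\right) - 14228\right) = \frac{142879 \left(\left(-30 + 7 \cdot 8\right) - 14228\right)}{3} = \frac{142879 \left(\left(-30 + 56\right) - 14228\right)}{3} = \frac{142879 \left(26 - 14228\right)}{3} = \frac{142879}{3} \left(-14202\right) = -676389186$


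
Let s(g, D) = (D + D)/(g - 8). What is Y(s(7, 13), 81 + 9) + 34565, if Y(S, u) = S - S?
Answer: 34565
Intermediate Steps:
s(g, D) = 2*D/(-8 + g) (s(g, D) = (2*D)/(-8 + g) = 2*D/(-8 + g))
Y(S, u) = 0
Y(s(7, 13), 81 + 9) + 34565 = 0 + 34565 = 34565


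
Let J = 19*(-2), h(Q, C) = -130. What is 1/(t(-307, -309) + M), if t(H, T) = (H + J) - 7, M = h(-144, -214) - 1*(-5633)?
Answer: 1/5151 ≈ 0.00019414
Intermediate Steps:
J = -38
M = 5503 (M = -130 - 1*(-5633) = -130 + 5633 = 5503)
t(H, T) = -45 + H (t(H, T) = (H - 38) - 7 = (-38 + H) - 7 = -45 + H)
1/(t(-307, -309) + M) = 1/((-45 - 307) + 5503) = 1/(-352 + 5503) = 1/5151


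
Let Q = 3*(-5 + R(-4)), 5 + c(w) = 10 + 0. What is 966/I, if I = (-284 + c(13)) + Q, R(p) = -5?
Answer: -322/103 ≈ -3.1262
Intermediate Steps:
c(w) = 5 (c(w) = -5 + (10 + 0) = -5 + 10 = 5)
Q = -30 (Q = 3*(-5 - 5) = 3*(-10) = -30)
I = -309 (I = (-284 + 5) - 30 = -279 - 30 = -309)
966/I = 966/(-309) = 966*(-1/309) = -322/103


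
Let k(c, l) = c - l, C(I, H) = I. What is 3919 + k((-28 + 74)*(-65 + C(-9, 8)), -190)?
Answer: 705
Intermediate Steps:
3919 + k((-28 + 74)*(-65 + C(-9, 8)), -190) = 3919 + ((-28 + 74)*(-65 - 9) - 1*(-190)) = 3919 + (46*(-74) + 190) = 3919 + (-3404 + 190) = 3919 - 3214 = 705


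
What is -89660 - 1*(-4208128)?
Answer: 4118468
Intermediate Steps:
-89660 - 1*(-4208128) = -89660 + 4208128 = 4118468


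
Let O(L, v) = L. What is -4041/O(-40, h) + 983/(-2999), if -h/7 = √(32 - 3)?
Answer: 12079639/119960 ≈ 100.70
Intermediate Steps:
h = -7*√29 (h = -7*√(32 - 3) = -7*√29 ≈ -37.696)
-4041/O(-40, h) + 983/(-2999) = -4041/(-40) + 983/(-2999) = -4041*(-1/40) + 983*(-1/2999) = 4041/40 - 983/2999 = 12079639/119960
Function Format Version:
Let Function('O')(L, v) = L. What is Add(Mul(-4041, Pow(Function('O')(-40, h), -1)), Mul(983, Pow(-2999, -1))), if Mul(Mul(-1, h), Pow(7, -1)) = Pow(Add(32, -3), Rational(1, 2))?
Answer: Rational(12079639, 119960) ≈ 100.70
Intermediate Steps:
h = Mul(-7, Pow(29, Rational(1, 2))) (h = Mul(-7, Pow(Add(32, -3), Rational(1, 2))) = Mul(-7, Pow(29, Rational(1, 2))) ≈ -37.696)
Add(Mul(-4041, Pow(Function('O')(-40, h), -1)), Mul(983, Pow(-2999, -1))) = Add(Mul(-4041, Pow(-40, -1)), Mul(983, Pow(-2999, -1))) = Add(Mul(-4041, Rational(-1, 40)), Mul(983, Rational(-1, 2999))) = Add(Rational(4041, 40), Rational(-983, 2999)) = Rational(12079639, 119960)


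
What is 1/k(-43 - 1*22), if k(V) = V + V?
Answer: -1/130 ≈ -0.0076923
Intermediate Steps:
k(V) = 2*V
1/k(-43 - 1*22) = 1/(2*(-43 - 1*22)) = 1/(2*(-43 - 22)) = 1/(2*(-65)) = 1/(-130) = -1/130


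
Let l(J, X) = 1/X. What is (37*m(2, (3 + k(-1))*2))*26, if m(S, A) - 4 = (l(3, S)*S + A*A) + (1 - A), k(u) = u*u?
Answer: 59644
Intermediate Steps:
k(u) = u²
m(S, A) = 6 + A² - A (m(S, A) = 4 + ((S/S + A*A) + (1 - A)) = 4 + ((1 + A²) + (1 - A)) = 4 + (2 + A² - A) = 6 + A² - A)
(37*m(2, (3 + k(-1))*2))*26 = (37*(6 + ((3 + (-1)²)*2)² - (3 + (-1)²)*2))*26 = (37*(6 + ((3 + 1)*2)² - (3 + 1)*2))*26 = (37*(6 + (4*2)² - 4*2))*26 = (37*(6 + 8² - 1*8))*26 = (37*(6 + 64 - 8))*26 = (37*62)*26 = 2294*26 = 59644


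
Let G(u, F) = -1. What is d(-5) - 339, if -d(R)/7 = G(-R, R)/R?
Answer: -1702/5 ≈ -340.40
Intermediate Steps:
d(R) = 7/R (d(R) = -(-7)/R = 7/R)
d(-5) - 339 = 7/(-5) - 339 = 7*(-⅕) - 339 = -7/5 - 339 = -1702/5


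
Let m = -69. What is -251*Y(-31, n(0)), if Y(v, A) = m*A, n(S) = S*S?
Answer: 0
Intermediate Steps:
n(S) = S**2
Y(v, A) = -69*A
-251*Y(-31, n(0)) = -(-17319)*0**2 = -(-17319)*0 = -251*0 = 0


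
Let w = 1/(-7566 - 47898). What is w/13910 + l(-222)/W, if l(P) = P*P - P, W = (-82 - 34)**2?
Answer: 2387130555749/648835065840 ≈ 3.6791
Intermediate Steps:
w = -1/55464 (w = 1/(-55464) = -1/55464 ≈ -1.8030e-5)
W = 13456 (W = (-116)**2 = 13456)
l(P) = P**2 - P
w/13910 + l(-222)/W = -1/55464/13910 - 222*(-1 - 222)/13456 = -1/55464*1/13910 - 222*(-223)*(1/13456) = -1/771504240 + 49506*(1/13456) = -1/771504240 + 24753/6728 = 2387130555749/648835065840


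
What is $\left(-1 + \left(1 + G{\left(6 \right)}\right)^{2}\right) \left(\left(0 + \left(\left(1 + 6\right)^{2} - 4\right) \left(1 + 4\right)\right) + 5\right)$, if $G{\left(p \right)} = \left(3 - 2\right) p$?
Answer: $11040$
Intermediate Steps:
$G{\left(p \right)} = p$ ($G{\left(p \right)} = 1 p = p$)
$\left(-1 + \left(1 + G{\left(6 \right)}\right)^{2}\right) \left(\left(0 + \left(\left(1 + 6\right)^{2} - 4\right) \left(1 + 4\right)\right) + 5\right) = \left(-1 + \left(1 + 6\right)^{2}\right) \left(\left(0 + \left(\left(1 + 6\right)^{2} - 4\right) \left(1 + 4\right)\right) + 5\right) = \left(-1 + 7^{2}\right) \left(\left(0 + \left(7^{2} - 4\right) 5\right) + 5\right) = \left(-1 + 49\right) \left(\left(0 + \left(49 - 4\right) 5\right) + 5\right) = 48 \left(\left(0 + 45 \cdot 5\right) + 5\right) = 48 \left(\left(0 + 225\right) + 5\right) = 48 \left(225 + 5\right) = 48 \cdot 230 = 11040$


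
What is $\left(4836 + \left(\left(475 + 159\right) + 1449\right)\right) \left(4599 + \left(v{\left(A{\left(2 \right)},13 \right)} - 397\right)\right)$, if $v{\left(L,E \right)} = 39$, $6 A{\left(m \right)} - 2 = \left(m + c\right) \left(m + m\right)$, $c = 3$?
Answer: $29343479$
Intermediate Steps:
$A{\left(m \right)} = \frac{1}{3} + \frac{m \left(3 + m\right)}{3}$ ($A{\left(m \right)} = \frac{1}{3} + \frac{\left(m + 3\right) \left(m + m\right)}{6} = \frac{1}{3} + \frac{\left(3 + m\right) 2 m}{6} = \frac{1}{3} + \frac{2 m \left(3 + m\right)}{6} = \frac{1}{3} + \frac{m \left(3 + m\right)}{3}$)
$\left(4836 + \left(\left(475 + 159\right) + 1449\right)\right) \left(4599 + \left(v{\left(A{\left(2 \right)},13 \right)} - 397\right)\right) = \left(4836 + \left(\left(475 + 159\right) + 1449\right)\right) \left(4599 + \left(39 - 397\right)\right) = \left(4836 + \left(634 + 1449\right)\right) \left(4599 + \left(39 - 397\right)\right) = \left(4836 + 2083\right) \left(4599 - 358\right) = 6919 \cdot 4241 = 29343479$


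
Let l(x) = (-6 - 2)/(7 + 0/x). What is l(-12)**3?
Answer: -512/343 ≈ -1.4927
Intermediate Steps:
l(x) = -8/7 (l(x) = -8/(7 + 0) = -8/7)
l(-12)**3 = (-8/7)**3 = -512/343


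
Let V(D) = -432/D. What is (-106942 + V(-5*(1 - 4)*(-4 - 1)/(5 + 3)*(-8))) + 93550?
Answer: -334944/25 ≈ -13398.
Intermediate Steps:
(-106942 + V(-5*(1 - 4)*(-4 - 1)/(5 + 3)*(-8))) + 93550 = (-106942 - 432*(5 + 3)/(40*(1 - 4)*(-4 - 1))) + 93550 = (-106942 - 432/(-(-15)*(-5/8)*(-8))) + 93550 = (-106942 - 432/(-(-15)*(-5*1/8)*(-8))) + 93550 = (-106942 - 432/(-(-15)*(-5)/8*(-8))) + 93550 = (-106942 - 432/(-5*15/8*(-8))) + 93550 = (-106942 - 432/((-75/8*(-8)))) + 93550 = (-106942 - 432/75) + 93550 = (-106942 - 432*1/75) + 93550 = (-106942 - 144/25) + 93550 = -2673694/25 + 93550 = -334944/25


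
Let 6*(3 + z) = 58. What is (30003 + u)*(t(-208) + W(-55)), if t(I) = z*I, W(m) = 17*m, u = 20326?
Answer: -350541485/3 ≈ -1.1685e+8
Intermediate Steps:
z = 20/3 (z = -3 + (⅙)*58 = -3 + 29/3 = 20/3 ≈ 6.6667)
t(I) = 20*I/3
(30003 + u)*(t(-208) + W(-55)) = (30003 + 20326)*((20/3)*(-208) + 17*(-55)) = 50329*(-4160/3 - 935) = 50329*(-6965/3) = -350541485/3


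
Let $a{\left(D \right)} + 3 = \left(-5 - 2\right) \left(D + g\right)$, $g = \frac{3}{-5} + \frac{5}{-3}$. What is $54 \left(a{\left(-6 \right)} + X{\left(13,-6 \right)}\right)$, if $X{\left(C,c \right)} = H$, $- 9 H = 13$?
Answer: $\frac{14424}{5} \approx 2884.8$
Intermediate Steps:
$H = - \frac{13}{9}$ ($H = \left(- \frac{1}{9}\right) 13 = - \frac{13}{9} \approx -1.4444$)
$X{\left(C,c \right)} = - \frac{13}{9}$
$g = - \frac{34}{15}$ ($g = 3 \left(- \frac{1}{5}\right) + 5 \left(- \frac{1}{3}\right) = - \frac{3}{5} - \frac{5}{3} = - \frac{34}{15} \approx -2.2667$)
$a{\left(D \right)} = \frac{193}{15} - 7 D$ ($a{\left(D \right)} = -3 + \left(-5 - 2\right) \left(D - \frac{34}{15}\right) = -3 - 7 \left(- \frac{34}{15} + D\right) = -3 - \left(- \frac{238}{15} + 7 D\right) = \frac{193}{15} - 7 D$)
$54 \left(a{\left(-6 \right)} + X{\left(13,-6 \right)}\right) = 54 \left(\left(\frac{193}{15} - -42\right) - \frac{13}{9}\right) = 54 \left(\left(\frac{193}{15} + 42\right) - \frac{13}{9}\right) = 54 \left(\frac{823}{15} - \frac{13}{9}\right) = 54 \cdot \frac{2404}{45} = \frac{14424}{5}$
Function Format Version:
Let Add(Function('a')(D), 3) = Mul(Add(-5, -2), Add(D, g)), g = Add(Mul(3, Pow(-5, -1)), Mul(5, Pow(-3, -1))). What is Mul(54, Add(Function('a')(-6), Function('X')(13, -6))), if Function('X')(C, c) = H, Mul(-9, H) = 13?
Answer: Rational(14424, 5) ≈ 2884.8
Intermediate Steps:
H = Rational(-13, 9) (H = Mul(Rational(-1, 9), 13) = Rational(-13, 9) ≈ -1.4444)
Function('X')(C, c) = Rational(-13, 9)
g = Rational(-34, 15) (g = Add(Mul(3, Rational(-1, 5)), Mul(5, Rational(-1, 3))) = Add(Rational(-3, 5), Rational(-5, 3)) = Rational(-34, 15) ≈ -2.2667)
Function('a')(D) = Add(Rational(193, 15), Mul(-7, D)) (Function('a')(D) = Add(-3, Mul(Add(-5, -2), Add(D, Rational(-34, 15)))) = Add(-3, Mul(-7, Add(Rational(-34, 15), D))) = Add(-3, Add(Rational(238, 15), Mul(-7, D))) = Add(Rational(193, 15), Mul(-7, D)))
Mul(54, Add(Function('a')(-6), Function('X')(13, -6))) = Mul(54, Add(Add(Rational(193, 15), Mul(-7, -6)), Rational(-13, 9))) = Mul(54, Add(Add(Rational(193, 15), 42), Rational(-13, 9))) = Mul(54, Add(Rational(823, 15), Rational(-13, 9))) = Mul(54, Rational(2404, 45)) = Rational(14424, 5)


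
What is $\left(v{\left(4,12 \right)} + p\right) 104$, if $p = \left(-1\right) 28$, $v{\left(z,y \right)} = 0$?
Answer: $-2912$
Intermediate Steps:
$p = -28$
$\left(v{\left(4,12 \right)} + p\right) 104 = \left(0 - 28\right) 104 = \left(-28\right) 104 = -2912$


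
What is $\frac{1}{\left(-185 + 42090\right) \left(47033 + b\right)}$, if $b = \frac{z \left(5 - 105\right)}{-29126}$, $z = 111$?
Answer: $\frac{14563}{28702709440745} \approx 5.0737 \cdot 10^{-10}$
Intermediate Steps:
$b = \frac{5550}{14563}$ ($b = \frac{111 \left(5 - 105\right)}{-29126} = 111 \left(-100\right) \left(- \frac{1}{29126}\right) = \left(-11100\right) \left(- \frac{1}{29126}\right) = \frac{5550}{14563} \approx 0.3811$)
$\frac{1}{\left(-185 + 42090\right) \left(47033 + b\right)} = \frac{1}{\left(-185 + 42090\right) \left(47033 + \frac{5550}{14563}\right)} = \frac{1}{41905 \cdot \frac{684947129}{14563}} = \frac{1}{\frac{28702709440745}{14563}} = \frac{14563}{28702709440745}$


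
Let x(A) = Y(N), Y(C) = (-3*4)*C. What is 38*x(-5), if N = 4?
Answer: -1824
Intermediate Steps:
Y(C) = -12*C
x(A) = -48 (x(A) = -12*4 = -48)
38*x(-5) = 38*(-48) = -1824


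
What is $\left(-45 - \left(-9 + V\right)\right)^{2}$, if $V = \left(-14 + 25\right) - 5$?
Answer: $1764$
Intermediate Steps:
$V = 6$ ($V = 11 - 5 = 6$)
$\left(-45 - \left(-9 + V\right)\right)^{2} = \left(-45 + \left(\left(-3\right)^{2} - 6\right)\right)^{2} = \left(-45 + \left(9 - 6\right)\right)^{2} = \left(-45 + 3\right)^{2} = \left(-42\right)^{2} = 1764$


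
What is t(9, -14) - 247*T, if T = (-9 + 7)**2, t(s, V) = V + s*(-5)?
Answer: -1047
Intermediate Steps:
t(s, V) = V - 5*s
T = 4 (T = (-2)**2 = 4)
t(9, -14) - 247*T = (-14 - 5*9) - 247*4 = (-14 - 45) - 988 = -59 - 988 = -1047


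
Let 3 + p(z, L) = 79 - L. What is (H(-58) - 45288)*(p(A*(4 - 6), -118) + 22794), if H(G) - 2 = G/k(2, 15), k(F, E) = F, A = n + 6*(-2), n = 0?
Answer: -1041701220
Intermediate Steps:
A = -12 (A = 0 + 6*(-2) = 0 - 12 = -12)
p(z, L) = 76 - L (p(z, L) = -3 + (79 - L) = 76 - L)
H(G) = 2 + G/2
(H(-58) - 45288)*(p(A*(4 - 6), -118) + 22794) = ((2 + (½)*(-58)) - 45288)*((76 - 1*(-118)) + 22794) = ((2 - 29) - 45288)*((76 + 118) + 22794) = (-27 - 45288)*(194 + 22794) = -45315*22988 = -1041701220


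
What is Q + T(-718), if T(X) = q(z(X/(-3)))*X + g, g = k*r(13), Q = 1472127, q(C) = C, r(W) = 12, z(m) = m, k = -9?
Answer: 3900533/3 ≈ 1.3002e+6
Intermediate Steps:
g = -108 (g = -9*12 = -108)
T(X) = -108 - X²/3 (T(X) = (X/(-3))*X - 108 = (X*(-⅓))*X - 108 = (-X/3)*X - 108 = -X²/3 - 108 = -108 - X²/3)
Q + T(-718) = 1472127 + (-108 - ⅓*(-718)²) = 1472127 + (-108 - ⅓*515524) = 1472127 + (-108 - 515524/3) = 1472127 - 515848/3 = 3900533/3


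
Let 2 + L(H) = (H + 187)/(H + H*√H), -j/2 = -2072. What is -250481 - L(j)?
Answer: -4300371751237/17168592 - 4331*√259/4292148 ≈ -2.5048e+5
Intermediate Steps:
j = 4144 (j = -2*(-2072) = 4144)
L(H) = -2 + (187 + H)/(H + H^(3/2)) (L(H) = -2 + (H + 187)/(H + H*√H) = -2 + (187 + H)/(H + H^(3/2)))
-250481 - L(j) = -250481 - (187 - 1*4144 - 33152*√259)/(4144 + 4144^(3/2)) = -250481 - (187 - 4144 - 33152*√259)/(4144 + 16576*√259) = -250481 - (-3957 - 33152*√259)/(4144 + 16576*√259)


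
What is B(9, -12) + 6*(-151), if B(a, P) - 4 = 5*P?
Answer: -962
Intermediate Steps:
B(a, P) = 4 + 5*P
B(9, -12) + 6*(-151) = (4 + 5*(-12)) + 6*(-151) = (4 - 60) - 906 = -56 - 906 = -962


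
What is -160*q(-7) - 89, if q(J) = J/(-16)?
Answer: -159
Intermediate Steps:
q(J) = -J/16 (q(J) = J*(-1/16) = -J/16)
-160*q(-7) - 89 = -(-10)*(-7) - 89 = -160*7/16 - 89 = -70 - 89 = -159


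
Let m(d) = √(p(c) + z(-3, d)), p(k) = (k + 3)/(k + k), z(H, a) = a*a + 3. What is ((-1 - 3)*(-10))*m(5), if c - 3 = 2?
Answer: 96*√5 ≈ 214.66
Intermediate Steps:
c = 5 (c = 3 + 2 = 5)
z(H, a) = 3 + a² (z(H, a) = a² + 3 = 3 + a²)
p(k) = (3 + k)/(2*k) (p(k) = (3 + k)/((2*k)) = (3 + k)*(1/(2*k)) = (3 + k)/(2*k))
m(d) = √(19/5 + d²) (m(d) = √((½)*(3 + 5)/5 + (3 + d²)) = √((½)*(⅕)*8 + (3 + d²)) = √(⅘ + (3 + d²)) = √(19/5 + d²))
((-1 - 3)*(-10))*m(5) = ((-1 - 3)*(-10))*(√(95 + 25*5²)/5) = (-4*(-10))*(√(95 + 25*25)/5) = 40*(√(95 + 625)/5) = 40*(√720/5) = 40*((12*√5)/5) = 40*(12*√5/5) = 96*√5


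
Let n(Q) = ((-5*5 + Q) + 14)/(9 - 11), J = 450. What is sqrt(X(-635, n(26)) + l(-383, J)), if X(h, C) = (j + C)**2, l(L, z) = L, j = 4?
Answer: I*sqrt(1483)/2 ≈ 19.255*I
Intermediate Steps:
n(Q) = 11/2 - Q/2 (n(Q) = ((-25 + Q) + 14)/(-2) = (-11 + Q)*(-1/2) = 11/2 - Q/2)
X(h, C) = (4 + C)**2
sqrt(X(-635, n(26)) + l(-383, J)) = sqrt((4 + (11/2 - 1/2*26))**2 - 383) = sqrt((4 + (11/2 - 13))**2 - 383) = sqrt((4 - 15/2)**2 - 383) = sqrt((-7/2)**2 - 383) = sqrt(49/4 - 383) = sqrt(-1483/4) = I*sqrt(1483)/2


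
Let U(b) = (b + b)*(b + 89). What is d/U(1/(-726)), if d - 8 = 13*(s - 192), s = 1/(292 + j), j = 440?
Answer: 79992699369/7882786 ≈ 10148.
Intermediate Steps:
U(b) = 2*b*(89 + b) (U(b) = (2*b)*(89 + b) = 2*b*(89 + b))
s = 1/732 (s = 1/(292 + 440) = 1/732 ≈ 0.0013661)
d = -1821203/732 (d = 8 + 13*(1/732 - 192) = 8 + 13*(-140543/732) = 8 - 1827059/732 = -1821203/732 ≈ -2488.0)
d/U(1/(-726)) = -1821203*(-363/(89 + 1/(-726)))/732 = -1821203*(-363/(89 - 1/726))/732 = -1821203/(732*(2*(-1/726)*(64613/726))) = -1821203/(732*(-64613/263538)) = -1821203/732*(-263538/64613) = 79992699369/7882786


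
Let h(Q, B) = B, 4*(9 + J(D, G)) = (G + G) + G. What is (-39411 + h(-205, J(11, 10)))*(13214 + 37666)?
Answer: -2005308000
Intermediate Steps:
J(D, G) = -9 + 3*G/4 (J(D, G) = -9 + ((G + G) + G)/4 = -9 + (2*G + G)/4 = -9 + (3*G)/4 = -9 + 3*G/4)
(-39411 + h(-205, J(11, 10)))*(13214 + 37666) = (-39411 + (-9 + (¾)*10))*(13214 + 37666) = (-39411 + (-9 + 15/2))*50880 = (-39411 - 3/2)*50880 = -78825/2*50880 = -2005308000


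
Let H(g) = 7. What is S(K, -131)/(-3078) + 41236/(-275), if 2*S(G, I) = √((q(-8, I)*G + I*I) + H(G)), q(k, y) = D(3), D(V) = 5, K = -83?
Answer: -41236/275 - √16753/6156 ≈ -149.97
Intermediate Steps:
q(k, y) = 5
S(G, I) = √(7 + I² + 5*G)/2 (S(G, I) = √((5*G + I*I) + 7)/2 = √((5*G + I²) + 7)/2 = √((I² + 5*G) + 7)/2 = √(7 + I² + 5*G)/2)
S(K, -131)/(-3078) + 41236/(-275) = (√(7 + (-131)² + 5*(-83))/2)/(-3078) + 41236/(-275) = (√(7 + 17161 - 415)/2)*(-1/3078) + 41236*(-1/275) = (√16753/2)*(-1/3078) - 41236/275 = -√16753/6156 - 41236/275 = -41236/275 - √16753/6156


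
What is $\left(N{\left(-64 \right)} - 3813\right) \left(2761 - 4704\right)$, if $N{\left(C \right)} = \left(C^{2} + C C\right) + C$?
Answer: $-8384045$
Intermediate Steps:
$N{\left(C \right)} = C + 2 C^{2}$ ($N{\left(C \right)} = \left(C^{2} + C^{2}\right) + C = 2 C^{2} + C = C + 2 C^{2}$)
$\left(N{\left(-64 \right)} - 3813\right) \left(2761 - 4704\right) = \left(- 64 \left(1 + 2 \left(-64\right)\right) - 3813\right) \left(2761 - 4704\right) = \left(- 64 \left(1 - 128\right) - 3813\right) \left(-1943\right) = \left(\left(-64\right) \left(-127\right) - 3813\right) \left(-1943\right) = \left(8128 - 3813\right) \left(-1943\right) = 4315 \left(-1943\right) = -8384045$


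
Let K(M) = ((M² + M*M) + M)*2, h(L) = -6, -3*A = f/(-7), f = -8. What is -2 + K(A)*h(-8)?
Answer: -134/147 ≈ -0.91156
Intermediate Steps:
A = -8/21 (A = -(-8)/(3*(-7)) = -(-8)*(-1)/(3*7) = -⅓*8/7 = -8/21 ≈ -0.38095)
K(M) = 2*M + 4*M² (K(M) = ((M² + M²) + M)*2 = (2*M² + M)*2 = (M + 2*M²)*2 = 2*M + 4*M²)
-2 + K(A)*h(-8) = -2 + (2*(-8/21)*(1 + 2*(-8/21)))*(-6) = -2 + (2*(-8/21)*(1 - 16/21))*(-6) = -2 + (2*(-8/21)*(5/21))*(-6) = -2 - 80/441*(-6) = -2 + 160/147 = -134/147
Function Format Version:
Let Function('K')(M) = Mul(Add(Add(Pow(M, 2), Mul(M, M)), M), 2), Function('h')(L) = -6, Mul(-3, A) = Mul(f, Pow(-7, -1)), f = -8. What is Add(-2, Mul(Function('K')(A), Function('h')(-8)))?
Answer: Rational(-134, 147) ≈ -0.91156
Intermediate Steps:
A = Rational(-8, 21) (A = Mul(Rational(-1, 3), Mul(-8, Pow(-7, -1))) = Mul(Rational(-1, 3), Mul(-8, Rational(-1, 7))) = Mul(Rational(-1, 3), Rational(8, 7)) = Rational(-8, 21) ≈ -0.38095)
Function('K')(M) = Add(Mul(2, M), Mul(4, Pow(M, 2))) (Function('K')(M) = Mul(Add(Add(Pow(M, 2), Pow(M, 2)), M), 2) = Mul(Add(Mul(2, Pow(M, 2)), M), 2) = Mul(Add(M, Mul(2, Pow(M, 2))), 2) = Add(Mul(2, M), Mul(4, Pow(M, 2))))
Add(-2, Mul(Function('K')(A), Function('h')(-8))) = Add(-2, Mul(Mul(2, Rational(-8, 21), Add(1, Mul(2, Rational(-8, 21)))), -6)) = Add(-2, Mul(Mul(2, Rational(-8, 21), Add(1, Rational(-16, 21))), -6)) = Add(-2, Mul(Mul(2, Rational(-8, 21), Rational(5, 21)), -6)) = Add(-2, Mul(Rational(-80, 441), -6)) = Add(-2, Rational(160, 147)) = Rational(-134, 147)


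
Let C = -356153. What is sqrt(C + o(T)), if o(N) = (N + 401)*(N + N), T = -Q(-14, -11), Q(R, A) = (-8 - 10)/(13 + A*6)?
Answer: I*sqrt(1001198237)/53 ≈ 597.01*I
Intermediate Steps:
Q(R, A) = -18/(13 + 6*A)
T = -18/53 (T = -(-18)/(13 + 6*(-11)) = -(-18)/(13 - 66) = -(-18)/(-53) = -(-18)*(-1)/53 = -1*18/53 = -18/53 ≈ -0.33962)
o(N) = 2*N*(401 + N) (o(N) = (401 + N)*(2*N) = 2*N*(401 + N))
sqrt(C + o(T)) = sqrt(-356153 + 2*(-18/53)*(401 - 18/53)) = sqrt(-356153 + 2*(-18/53)*(21235/53)) = sqrt(-356153 - 764460/2809) = sqrt(-1001198237/2809) = I*sqrt(1001198237)/53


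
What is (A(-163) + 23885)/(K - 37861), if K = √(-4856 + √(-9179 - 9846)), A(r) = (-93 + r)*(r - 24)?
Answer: -71757/(37861 - √(-4856 + 5*I*√761)) ≈ -1.8953 - 0.0034889*I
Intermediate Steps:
A(r) = (-93 + r)*(-24 + r)
K = √(-4856 + 5*I*√761) (K = √(-4856 + √(-19025)) = √(-4856 + 5*I*√761) ≈ 0.9896 + 69.692*I)
(A(-163) + 23885)/(K - 37861) = ((2232 + (-163)² - 117*(-163)) + 23885)/(√(-4856 + 5*I*√761) - 37861) = ((2232 + 26569 + 19071) + 23885)/(-37861 + √(-4856 + 5*I*√761)) = (47872 + 23885)/(-37861 + √(-4856 + 5*I*√761)) = 71757/(-37861 + √(-4856 + 5*I*√761))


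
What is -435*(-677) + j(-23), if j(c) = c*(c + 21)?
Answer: 294541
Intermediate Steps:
j(c) = c*(21 + c)
-435*(-677) + j(-23) = -435*(-677) - 23*(21 - 23) = 294495 - 23*(-2) = 294495 + 46 = 294541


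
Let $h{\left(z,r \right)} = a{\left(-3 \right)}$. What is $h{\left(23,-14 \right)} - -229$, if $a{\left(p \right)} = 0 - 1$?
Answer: $228$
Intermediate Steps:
$a{\left(p \right)} = -1$
$h{\left(z,r \right)} = -1$
$h{\left(23,-14 \right)} - -229 = -1 - -229 = -1 + 229 = 228$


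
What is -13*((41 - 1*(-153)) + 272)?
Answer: -6058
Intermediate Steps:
-13*((41 - 1*(-153)) + 272) = -13*((41 + 153) + 272) = -13*(194 + 272) = -13*466 = -6058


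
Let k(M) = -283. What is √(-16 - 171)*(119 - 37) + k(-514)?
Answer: -283 + 82*I*√187 ≈ -283.0 + 1121.3*I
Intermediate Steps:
√(-16 - 171)*(119 - 37) + k(-514) = √(-16 - 171)*(119 - 37) - 283 = √(-187)*82 - 283 = (I*√187)*82 - 283 = 82*I*√187 - 283 = -283 + 82*I*√187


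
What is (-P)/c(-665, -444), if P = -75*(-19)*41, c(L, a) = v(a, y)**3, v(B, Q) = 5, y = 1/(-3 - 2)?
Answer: -2337/5 ≈ -467.40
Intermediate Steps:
y = -1/5 (y = 1/(-5) = -1/5 ≈ -0.20000)
c(L, a) = 125 (c(L, a) = 5**3 = 125)
P = 58425 (P = 1425*41 = 58425)
(-P)/c(-665, -444) = -1*58425/125 = -58425*1/125 = -2337/5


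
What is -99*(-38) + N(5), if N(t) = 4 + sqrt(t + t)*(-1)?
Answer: 3766 - sqrt(10) ≈ 3762.8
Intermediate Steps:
N(t) = 4 - sqrt(2)*sqrt(t) (N(t) = 4 + sqrt(2*t)*(-1) = 4 + (sqrt(2)*sqrt(t))*(-1) = 4 - sqrt(2)*sqrt(t))
-99*(-38) + N(5) = -99*(-38) + (4 - sqrt(2)*sqrt(5)) = 3762 + (4 - sqrt(10)) = 3766 - sqrt(10)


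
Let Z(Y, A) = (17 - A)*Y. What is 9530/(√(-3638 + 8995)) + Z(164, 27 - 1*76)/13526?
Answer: 5412/6763 + 9530*√5357/5357 ≈ 131.01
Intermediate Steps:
Z(Y, A) = Y*(17 - A)
9530/(√(-3638 + 8995)) + Z(164, 27 - 1*76)/13526 = 9530/(√(-3638 + 8995)) + (164*(17 - (27 - 1*76)))/13526 = 9530/(√5357) + (164*(17 - (27 - 76)))*(1/13526) = 9530*(√5357/5357) + (164*(17 - 1*(-49)))*(1/13526) = 9530*√5357/5357 + (164*(17 + 49))*(1/13526) = 9530*√5357/5357 + (164*66)*(1/13526) = 9530*√5357/5357 + 10824*(1/13526) = 9530*√5357/5357 + 5412/6763 = 5412/6763 + 9530*√5357/5357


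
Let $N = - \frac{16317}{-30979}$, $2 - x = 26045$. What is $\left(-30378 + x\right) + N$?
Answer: $- \frac{1747849842}{30979} \approx -56421.0$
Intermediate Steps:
$x = -26043$ ($x = 2 - 26045 = -26043$)
$N = \frac{16317}{30979}$ ($N = \left(-16317\right) \left(- \frac{1}{30979}\right) = \frac{16317}{30979} \approx 0.52671$)
$\left(-30378 + x\right) + N = \left(-30378 - 26043\right) + \frac{16317}{30979} = -56421 + \frac{16317}{30979} = - \frac{1747849842}{30979}$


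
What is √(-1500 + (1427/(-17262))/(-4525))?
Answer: I*√40675052979955534/5207370 ≈ 38.73*I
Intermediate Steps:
√(-1500 + (1427/(-17262))/(-4525)) = √(-1500 + (1427*(-1/17262))*(-1/4525)) = √(-1500 - 1427/17262*(-1/4525)) = √(-1500 + 1427/78110550) = √(-117165823573/78110550) = I*√40675052979955534/5207370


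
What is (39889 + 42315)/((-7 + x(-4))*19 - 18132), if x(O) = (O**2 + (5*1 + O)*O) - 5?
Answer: -20551/4533 ≈ -4.5336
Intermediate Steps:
x(O) = -5 + O**2 + O*(5 + O) (x(O) = (O**2 + (5 + O)*O) - 5 = (O**2 + O*(5 + O)) - 5 = -5 + O**2 + O*(5 + O))
(39889 + 42315)/((-7 + x(-4))*19 - 18132) = (39889 + 42315)/((-7 + (-5 + 2*(-4)**2 + 5*(-4)))*19 - 18132) = 82204/((-7 + (-5 + 2*16 - 20))*19 - 18132) = 82204/((-7 + (-5 + 32 - 20))*19 - 18132) = 82204/((-7 + 7)*19 - 18132) = 82204/(0*19 - 18132) = 82204/(0 - 18132) = 82204/(-18132) = 82204*(-1/18132) = -20551/4533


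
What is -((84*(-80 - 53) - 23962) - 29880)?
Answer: 65014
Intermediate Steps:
-((84*(-80 - 53) - 23962) - 29880) = -((84*(-133) - 23962) - 29880) = -((-11172 - 23962) - 29880) = -(-35134 - 29880) = -1*(-65014) = 65014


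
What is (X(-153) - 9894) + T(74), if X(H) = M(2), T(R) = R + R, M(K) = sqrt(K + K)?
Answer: -9744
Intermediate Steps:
M(K) = sqrt(2)*sqrt(K) (M(K) = sqrt(2*K) = sqrt(2)*sqrt(K))
T(R) = 2*R
X(H) = 2 (X(H) = sqrt(2)*sqrt(2) = 2)
(X(-153) - 9894) + T(74) = (2 - 9894) + 2*74 = -9892 + 148 = -9744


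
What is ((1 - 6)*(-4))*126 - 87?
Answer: 2433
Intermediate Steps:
((1 - 6)*(-4))*126 - 87 = -5*(-4)*126 - 87 = 20*126 - 87 = 2520 - 87 = 2433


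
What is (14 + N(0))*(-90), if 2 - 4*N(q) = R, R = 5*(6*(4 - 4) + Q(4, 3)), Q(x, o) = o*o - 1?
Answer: -405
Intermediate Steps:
Q(x, o) = -1 + o**2 (Q(x, o) = o**2 - 1 = -1 + o**2)
R = 40 (R = 5*(6*(4 - 4) + (-1 + 3**2)) = 5*(6*0 + (-1 + 9)) = 5*(0 + 8) = 5*8 = 40)
N(q) = -19/2 (N(q) = 1/2 - 1/4*40 = 1/2 - 10 = -19/2)
(14 + N(0))*(-90) = (14 - 19/2)*(-90) = (9/2)*(-90) = -405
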